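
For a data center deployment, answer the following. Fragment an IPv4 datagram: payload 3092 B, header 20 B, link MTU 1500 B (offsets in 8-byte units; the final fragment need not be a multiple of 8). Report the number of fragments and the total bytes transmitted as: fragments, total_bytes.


Max data per non-final fragment = floor((MTU - header)/8)*8 = floor((1500 - 20)/8)*8 = floor(1480/8)*8 = 1480 B
Final fragment needs no 8-byte alignment: it can carry up to MTU - header = 1480 B
Non-final fragments needed = ceil((payload - 1480) / 1480) = ceil(1612/1480) = ceil(1.0892) = 2
Number of fragments = 2 + 1 = 3
Fragment sizes (data): 2 * 1480 B + 132 B (last, 132 <= 1480 OK)
Total bytes sent = payload + n_frags * header = 3092 + 3*20 = 3092 + 60 = 3152 B

3, 3152


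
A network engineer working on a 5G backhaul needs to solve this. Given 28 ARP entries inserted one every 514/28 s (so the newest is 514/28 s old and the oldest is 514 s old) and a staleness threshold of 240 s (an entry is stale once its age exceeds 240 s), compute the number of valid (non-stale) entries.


Ages are k * 514/28 s for k = 1..28 (spacing = 18.3571 s).
Entry k is valid iff k * 514/28 <= 240 iff k <= 28 * 240 / 514 = 13.0739
n_valid = floor(13.0739) = 13
(n_stale = 28 - 13 = 15)

13


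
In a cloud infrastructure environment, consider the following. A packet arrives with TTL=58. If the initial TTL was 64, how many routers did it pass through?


Given: initial TTL = 64, received TTL = 58
Hops = initial TTL - received TTL
Hops = 64 - 58 = 6

6


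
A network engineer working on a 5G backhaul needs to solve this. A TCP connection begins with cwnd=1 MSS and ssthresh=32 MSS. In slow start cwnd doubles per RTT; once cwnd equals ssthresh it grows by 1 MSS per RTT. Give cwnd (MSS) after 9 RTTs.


RTT 0: cwnd = 1 MSS (initial)
RTT 1: cwnd = 2 MSS (slow start, doubled)
RTT 2: cwnd = 4 MSS (slow start, doubled)
RTT 3: cwnd = 8 MSS (slow start, doubled)
RTT 4: cwnd = 16 MSS (slow start, doubled)
RTT 5: cwnd = 32 MSS (slow start, doubled)
RTT 6: cwnd = 33 MSS (congestion avoidance, +1)
RTT 7: cwnd = 34 MSS (congestion avoidance, +1)
RTT 8: cwnd = 35 MSS (congestion avoidance, +1)
RTT 9: cwnd = 36 MSS (congestion avoidance, +1)

36


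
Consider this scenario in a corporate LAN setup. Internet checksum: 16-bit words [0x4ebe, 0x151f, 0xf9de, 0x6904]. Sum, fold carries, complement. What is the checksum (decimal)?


Given words: [0x4ebe, 0x151f, 0xf9de, 0x6904]
Step 1: Sum all words
Raw sum = 20158 + 5407 + 63966 + 26884 = 116415
Step 2: Fold carry: (50879 + 1) = 50880
One's complement = ~50880 & 0xFFFF = 14655

14655


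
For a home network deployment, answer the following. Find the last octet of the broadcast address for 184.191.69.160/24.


Given: IP = 184.191.69.160, prefix = /24
Host bits = 32 - 24 = 8
Network last octet = 160 AND mask = 0
Host part size = 2^8 - 1 = 255
Broadcast last octet = 0 OR 255 = 255

255


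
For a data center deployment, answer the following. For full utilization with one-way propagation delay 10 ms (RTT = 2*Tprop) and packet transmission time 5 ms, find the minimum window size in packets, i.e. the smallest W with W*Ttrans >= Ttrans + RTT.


Given: Ttrans = 5 ms, RTT = 20 ms (= 2 * Tprop, Tprop = 10 ms)
Time until first ACK returns = Ttrans + RTT = 5 + 20 = 25 ms
Need W * Ttrans >= Ttrans + RTT  ->  W >= (Ttrans + RTT) / Ttrans
(Ttrans + RTT) / Ttrans = 25 / 5 = 5
W_min = ceil(5) = 5

5


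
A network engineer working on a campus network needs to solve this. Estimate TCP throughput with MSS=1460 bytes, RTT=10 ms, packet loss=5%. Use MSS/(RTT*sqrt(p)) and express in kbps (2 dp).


Given: MSS = 1460 bytes, RTT = 10 ms, loss = 5%
RTT in seconds = 10 / 1000 = 0.01
Loss rate = 5% = 0.05
sqrt(loss) = sqrt(0.05) = 0.223606797750
Throughput (bytes/s) = 1460 / (0.01 * 0.223606797750) = 652931.8494
Throughput (kbps) = 652931.8494 * 8 / 1000 = 5223.454795 -> 5223.45 kbps (2 dp)

5223.45


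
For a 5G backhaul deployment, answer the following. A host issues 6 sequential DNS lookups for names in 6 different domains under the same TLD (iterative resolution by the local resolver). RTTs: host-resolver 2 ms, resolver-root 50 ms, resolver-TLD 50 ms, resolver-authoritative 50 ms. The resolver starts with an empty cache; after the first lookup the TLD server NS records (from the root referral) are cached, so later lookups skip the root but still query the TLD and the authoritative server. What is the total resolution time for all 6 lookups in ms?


Lookup 1 (cold cache): local + root + TLD + auth = 2 + 50 + 50 + 50 = 152 ms
Lookups 2..6 (TLD NS cached -> skip root; new domain -> still ask TLD and auth): local + TLD + auth = 2 + 50 + 50 = 102 ms each
Remaining 5 lookups: 5 * 102 = 510 ms
Total = 152 + 510 = 662 ms

662


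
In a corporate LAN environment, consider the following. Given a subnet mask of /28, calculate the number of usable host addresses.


Given: subnet mask /28
Host bits = 32 - 28 = 4
Total addresses = 2^4 = 16
Usable hosts = 16 - 2 (network + broadcast) = 14

14


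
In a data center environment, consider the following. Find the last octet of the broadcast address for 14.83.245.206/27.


Given: IP = 14.83.245.206, prefix = /27
Host bits = 32 - 27 = 5
Network last octet = 206 AND mask = 192
Host part size = 2^5 - 1 = 31
Broadcast last octet = 192 OR 31 = 223

223


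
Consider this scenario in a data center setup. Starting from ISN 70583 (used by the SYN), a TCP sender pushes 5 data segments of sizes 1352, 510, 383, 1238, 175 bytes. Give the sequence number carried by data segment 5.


The SYN occupies sequence number ISN = 70583, so the first data byte is ISN + 1 = 70584.
SEQ of data segment i = (ISN + 1) + sum of payload sizes of segments 1..i-1.
Segment 1: SEQ = 70584, payload = 1352 bytes
Segment 2: SEQ = 71936, payload = 510 bytes
Segment 3: SEQ = 72446, payload = 383 bytes
Segment 4: SEQ = 72829, payload = 1238 bytes
Segment 5: SEQ = 74067, payload = 175 bytes
SEQ of segment 5 = 70584 + 1352 + 510 + 383 + 1238 = 74067

74067


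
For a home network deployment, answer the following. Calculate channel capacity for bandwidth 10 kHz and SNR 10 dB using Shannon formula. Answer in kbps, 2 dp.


Given: B = 10 kHz, SNR = 10 dB
SNR linear = 10^(10/10) = 10
1 + SNR = 11
log2(11) = 3.4594316186
C = 10 * 1000 * 3.4594316186 = 34594.3162 bps
C = 34.594316 kbps -> 34.59 kbps (2 dp)

34.59


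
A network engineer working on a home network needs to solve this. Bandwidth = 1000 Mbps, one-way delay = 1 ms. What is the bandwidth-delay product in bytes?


Given: bandwidth = 1000 Mbps, delay = 1 ms
BDP in bits = 1000 * 10^6 * 1 / 1000
BDP in bits = 1000000
BDP in bytes = 1000000 / 8 = 125000

125000


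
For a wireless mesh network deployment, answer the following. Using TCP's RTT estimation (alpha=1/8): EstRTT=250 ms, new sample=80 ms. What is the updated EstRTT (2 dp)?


Given: EstRTT = 250 ms, SampleRTT = 80 ms, alpha = 1/8
New EstRTT = (1 - alpha) * EstRTT + alpha * SampleRTT
(7/8) * 250 = 218.75
(1/8) * 80 = 10
New EstRTT = 218.75 + 10 = 228.75 ms -> 228.75 ms (2 dp)

228.75


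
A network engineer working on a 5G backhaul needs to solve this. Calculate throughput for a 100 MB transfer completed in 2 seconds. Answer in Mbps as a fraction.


Given: file = 100 MB, time = 2 s
File in Mb = 100 * 8 = 800 Mb
Throughput = 800 / 2 Mbps
Throughput = 400 Mbps

400


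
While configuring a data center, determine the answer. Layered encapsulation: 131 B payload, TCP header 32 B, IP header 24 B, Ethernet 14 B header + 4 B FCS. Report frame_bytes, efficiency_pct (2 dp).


TCP segment = 131 + 32 = 163 B
IP packet = 163 + 24 = 187 B
Ethernet frame = 187 + 14 + 4 = 205 B
Efficiency = app / frame = 131 / 205 = 0.639024 = 63.9024% -> 63.90% (2 dp)

205, 63.90


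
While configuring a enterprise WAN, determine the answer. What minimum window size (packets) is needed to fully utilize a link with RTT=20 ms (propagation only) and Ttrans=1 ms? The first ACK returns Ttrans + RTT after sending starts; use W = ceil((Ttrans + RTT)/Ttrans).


Given: Ttrans = 1 ms, RTT = 20 ms (= 2 * Tprop, Tprop = 10 ms)
Time until first ACK returns = Ttrans + RTT = 1 + 20 = 21 ms
Need W * Ttrans >= Ttrans + RTT  ->  W >= (Ttrans + RTT) / Ttrans
(Ttrans + RTT) / Ttrans = 21 / 1 = 21
W_min = ceil(21) = 21

21


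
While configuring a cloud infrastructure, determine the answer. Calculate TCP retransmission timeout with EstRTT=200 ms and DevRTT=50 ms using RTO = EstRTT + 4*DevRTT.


Given: EstRTT = 200 ms, DevRTT = 50 ms
Timeout = EstRTT + 4 * DevRTT
4 * DevRTT = 4 * 50 = 200
Timeout = 200 + 200 = 400 ms

400


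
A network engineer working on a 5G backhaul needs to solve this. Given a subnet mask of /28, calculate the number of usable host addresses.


Given: subnet mask /28
Host bits = 32 - 28 = 4
Total addresses = 2^4 = 16
Usable hosts = 16 - 2 (network + broadcast) = 14

14


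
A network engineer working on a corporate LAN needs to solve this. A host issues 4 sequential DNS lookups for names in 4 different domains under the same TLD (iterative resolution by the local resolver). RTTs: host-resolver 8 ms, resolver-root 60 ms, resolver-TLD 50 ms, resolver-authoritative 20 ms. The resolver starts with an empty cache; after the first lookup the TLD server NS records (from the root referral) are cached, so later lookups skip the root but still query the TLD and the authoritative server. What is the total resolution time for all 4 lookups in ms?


Lookup 1 (cold cache): local + root + TLD + auth = 8 + 60 + 50 + 20 = 138 ms
Lookups 2..4 (TLD NS cached -> skip root; new domain -> still ask TLD and auth): local + TLD + auth = 8 + 50 + 20 = 78 ms each
Remaining 3 lookups: 3 * 78 = 234 ms
Total = 138 + 234 = 372 ms

372


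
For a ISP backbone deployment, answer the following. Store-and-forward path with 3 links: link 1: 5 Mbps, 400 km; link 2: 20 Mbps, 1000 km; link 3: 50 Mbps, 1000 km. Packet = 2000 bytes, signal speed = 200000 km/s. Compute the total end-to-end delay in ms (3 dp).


Packet = 2000 bytes = 16000 bits. Store-and-forward: sum (t_trans + t_prop) per link.
Link 1: t_trans = 16000/(5*10^6) s = 3.2000 ms; t_prop = 400/200000 s = 2.0000 ms; subtotal = 5.2000 ms
Link 2: t_trans = 16000/(20*10^6) s = 0.8000 ms; t_prop = 1000/200000 s = 5.0000 ms; subtotal = 5.8000 ms
Link 3: t_trans = 16000/(50*10^6) s = 0.3200 ms; t_prop = 1000/200000 s = 5.0000 ms; subtotal = 5.3200 ms
End-to-end = 5.2000 + 5.8000 + 5.3200 = 16.3200 ms -> 16.320 ms (3 dp)

16.320


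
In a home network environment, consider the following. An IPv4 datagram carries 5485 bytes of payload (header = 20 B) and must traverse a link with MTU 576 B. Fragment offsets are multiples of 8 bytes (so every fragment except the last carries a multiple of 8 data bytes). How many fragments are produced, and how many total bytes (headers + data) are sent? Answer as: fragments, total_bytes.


Max data per non-final fragment = floor((MTU - header)/8)*8 = floor((576 - 20)/8)*8 = floor(556/8)*8 = 552 B
Final fragment needs no 8-byte alignment: it can carry up to MTU - header = 556 B
Non-final fragments needed = ceil((payload - 556) / 552) = ceil(4929/552) = ceil(8.9293) = 9
Number of fragments = 9 + 1 = 10
Fragment sizes (data): 9 * 552 B + 517 B (last, 517 <= 556 OK)
Total bytes sent = payload + n_frags * header = 5485 + 10*20 = 5485 + 200 = 5685 B

10, 5685


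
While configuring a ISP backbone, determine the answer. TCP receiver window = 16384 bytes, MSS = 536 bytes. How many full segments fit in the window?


Given: RWND = 16384 bytes, MSS = 536 bytes
Full segments = floor(RWND / MSS)
Full segments = floor(16384 / 536)
Full segments = floor(30.5672) = 30

30


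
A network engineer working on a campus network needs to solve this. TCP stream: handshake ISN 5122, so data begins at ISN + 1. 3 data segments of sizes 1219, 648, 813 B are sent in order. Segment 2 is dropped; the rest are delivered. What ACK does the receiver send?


SYN uses sequence number 5122; first data byte = ISN + 1 = 5123.
Segment 1: SEQ = 5123, len = 1219 B, covers [5123, 6341]
Segment 2: SEQ = 6342, len = 648 B, covers [6342, 6989] [LOST]
Segment 3: SEQ = 6990, len = 813 B, covers [6990, 7802]
In-order data received: bytes [5123, 6341] (segments 1..1).
Segment 2 missing -> gap begins at byte 6342; later segments buffered out of order.
Cumulative ACK = next expected in-order byte = 5123 + 1219 = 6342

6342


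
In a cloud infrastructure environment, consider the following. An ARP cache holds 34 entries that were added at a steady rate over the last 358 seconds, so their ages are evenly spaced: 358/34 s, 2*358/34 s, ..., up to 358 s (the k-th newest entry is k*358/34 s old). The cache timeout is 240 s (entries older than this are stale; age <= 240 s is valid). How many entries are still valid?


Ages are k * 358/34 s for k = 1..34 (spacing = 10.5294 s).
Entry k is valid iff k * 358/34 <= 240 iff k <= 34 * 240 / 358 = 22.7933
n_valid = floor(22.7933) = 22
(n_stale = 34 - 22 = 12)

22


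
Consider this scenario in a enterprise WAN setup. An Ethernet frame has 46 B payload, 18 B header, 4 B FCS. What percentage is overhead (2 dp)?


Given: payload = 46 B, header = 18 B, trailer = 4 B
Overhead bytes = header + trailer = 18 + 4 = 22
Total frame = payload + overhead = 46 + 22 = 68
Overhead % = 22 / 68 * 100 = 32.3529% -> 32.35% (2 dp)

32.35


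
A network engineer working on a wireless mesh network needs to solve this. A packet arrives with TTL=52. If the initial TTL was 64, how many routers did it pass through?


Given: initial TTL = 64, received TTL = 52
Hops = initial TTL - received TTL
Hops = 64 - 52 = 12

12


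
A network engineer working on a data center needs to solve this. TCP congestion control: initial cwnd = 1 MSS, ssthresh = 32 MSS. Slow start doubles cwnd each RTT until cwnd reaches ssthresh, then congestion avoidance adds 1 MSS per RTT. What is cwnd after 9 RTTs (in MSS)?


RTT 0: cwnd = 1 MSS (initial)
RTT 1: cwnd = 2 MSS (slow start, doubled)
RTT 2: cwnd = 4 MSS (slow start, doubled)
RTT 3: cwnd = 8 MSS (slow start, doubled)
RTT 4: cwnd = 16 MSS (slow start, doubled)
RTT 5: cwnd = 32 MSS (slow start, doubled)
RTT 6: cwnd = 33 MSS (congestion avoidance, +1)
RTT 7: cwnd = 34 MSS (congestion avoidance, +1)
RTT 8: cwnd = 35 MSS (congestion avoidance, +1)
RTT 9: cwnd = 36 MSS (congestion avoidance, +1)

36


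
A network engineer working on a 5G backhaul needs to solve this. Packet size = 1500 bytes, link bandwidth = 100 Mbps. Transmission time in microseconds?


Given: packet = 1500 bytes, bandwidth = 100 Mbps
Packet in bits = 1500 * 8 = 12000 bits
Bandwidth = 100 * 10^6 = 100000000 bps
Time = 12000 / 100000000 seconds
Time in us = 12000 * 10^6 / 100000000 = 120

120


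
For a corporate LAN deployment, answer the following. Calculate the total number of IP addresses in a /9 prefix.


Given: CIDR prefix /9
Host bits = 32 - 9 = 23
Total addresses = 2^23 = 8388608

8388608


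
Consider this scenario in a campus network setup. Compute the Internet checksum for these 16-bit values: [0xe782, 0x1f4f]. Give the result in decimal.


Given words: [0xe782, 0x1f4f]
Step 1: Sum all words
Raw sum = 59266 + 8015 = 67281
Step 2: Fold carry: (1745 + 1) = 1746
One's complement = ~1746 & 0xFFFF = 63789

63789


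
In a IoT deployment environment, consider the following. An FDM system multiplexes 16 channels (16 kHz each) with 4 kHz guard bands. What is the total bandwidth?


Given: 16 channels, 16 kHz each, guard = 4 kHz
Channel bandwidth = 16 * 16 = 256 kHz
Guard bands = 15 gaps * 4 kHz = 60 kHz
Total = 256 + 60 = 316 kHz

316


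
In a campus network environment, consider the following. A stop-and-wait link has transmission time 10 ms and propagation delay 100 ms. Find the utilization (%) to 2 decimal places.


Given: Ttrans = 10 ms, Tprop = 100 ms
RTT = 2 * Tprop = 2 * 100 = 200 ms
U = Ttrans / (Ttrans + RTT)
U = 10 / (10 + 200)
U = 10 / 210 = 0.047619
U% = 4.76%

4.76


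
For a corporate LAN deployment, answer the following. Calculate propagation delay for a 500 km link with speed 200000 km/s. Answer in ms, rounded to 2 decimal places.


Given: distance = 500 km, speed = 200000 km/s
Delay = distance / speed = 500 / 200000 seconds
Delay in ms = 500 * 1000 / 200000
Delay = 2.5000 ms
Rounded to 2 dp = 2.50 ms

2.50


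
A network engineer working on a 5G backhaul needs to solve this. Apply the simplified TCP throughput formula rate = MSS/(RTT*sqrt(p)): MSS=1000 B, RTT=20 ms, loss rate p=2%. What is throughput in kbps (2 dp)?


Given: MSS = 1000 bytes, RTT = 20 ms, loss = 2%
RTT in seconds = 20 / 1000 = 0.02
Loss rate = 2% = 0.02
sqrt(loss) = sqrt(0.02) = 0.141421356237
Throughput (bytes/s) = 1000 / (0.02 * 0.141421356237) = 353553.3906
Throughput (kbps) = 353553.3906 * 8 / 1000 = 2828.427125 -> 2828.43 kbps (2 dp)

2828.43


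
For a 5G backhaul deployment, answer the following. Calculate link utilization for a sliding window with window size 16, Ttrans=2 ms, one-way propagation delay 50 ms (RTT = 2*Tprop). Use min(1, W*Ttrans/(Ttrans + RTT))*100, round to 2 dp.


Given: W = 16, Ttrans = 2 ms, RTT = 100 ms (= 2 * Tprop, Tprop = 50 ms)
Cycle time = Ttrans + RTT = 2 + 100 = 102 ms (first packet sent until its ACK returns)
W * Ttrans = 16 * 2 = 32 ms of sending per cycle
W * Ttrans / (Ttrans + RTT) = 32 / 102 = 0.313725
U = min(1, 0.313725) = 0.313725
U% = 31.37%

31.37


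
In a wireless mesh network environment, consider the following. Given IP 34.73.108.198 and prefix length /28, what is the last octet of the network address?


Given: IP = 34.73.108.198, prefix = /28
Subnet mask = 255.255.255.240
Last octet of IP: 198
Last octet of mask: 240
Network last octet = 198 AND 240 = 192

192


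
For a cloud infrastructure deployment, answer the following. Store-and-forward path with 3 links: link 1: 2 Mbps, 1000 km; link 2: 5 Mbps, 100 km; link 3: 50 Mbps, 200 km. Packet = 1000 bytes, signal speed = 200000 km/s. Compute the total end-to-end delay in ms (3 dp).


Packet = 1000 bytes = 8000 bits. Store-and-forward: sum (t_trans + t_prop) per link.
Link 1: t_trans = 8000/(2*10^6) s = 4.0000 ms; t_prop = 1000/200000 s = 5.0000 ms; subtotal = 9.0000 ms
Link 2: t_trans = 8000/(5*10^6) s = 1.6000 ms; t_prop = 100/200000 s = 0.5000 ms; subtotal = 2.1000 ms
Link 3: t_trans = 8000/(50*10^6) s = 0.1600 ms; t_prop = 200/200000 s = 1.0000 ms; subtotal = 1.1600 ms
End-to-end = 9.0000 + 2.1000 + 1.1600 = 12.2600 ms -> 12.260 ms (3 dp)

12.260


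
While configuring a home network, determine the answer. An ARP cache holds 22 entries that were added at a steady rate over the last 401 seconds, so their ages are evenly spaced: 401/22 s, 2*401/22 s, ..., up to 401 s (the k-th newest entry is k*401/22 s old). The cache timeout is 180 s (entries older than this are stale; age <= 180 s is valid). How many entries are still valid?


Ages are k * 401/22 s for k = 1..22 (spacing = 18.2273 s).
Entry k is valid iff k * 401/22 <= 180 iff k <= 22 * 180 / 401 = 9.8753
n_valid = floor(9.8753) = 9
(n_stale = 22 - 9 = 13)

9


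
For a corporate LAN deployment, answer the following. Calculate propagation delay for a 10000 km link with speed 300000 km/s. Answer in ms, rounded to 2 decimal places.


Given: distance = 10000 km, speed = 300000 km/s
Delay = distance / speed = 10000 / 300000 seconds
Delay in ms = 10000 * 1000 / 300000
Delay = 33.3333 ms
Rounded to 2 dp = 33.33 ms

33.33


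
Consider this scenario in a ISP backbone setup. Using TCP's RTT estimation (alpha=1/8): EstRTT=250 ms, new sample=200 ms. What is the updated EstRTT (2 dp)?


Given: EstRTT = 250 ms, SampleRTT = 200 ms, alpha = 1/8
New EstRTT = (1 - alpha) * EstRTT + alpha * SampleRTT
(7/8) * 250 = 218.75
(1/8) * 200 = 25
New EstRTT = 218.75 + 25 = 243.75 ms -> 243.75 ms (2 dp)

243.75


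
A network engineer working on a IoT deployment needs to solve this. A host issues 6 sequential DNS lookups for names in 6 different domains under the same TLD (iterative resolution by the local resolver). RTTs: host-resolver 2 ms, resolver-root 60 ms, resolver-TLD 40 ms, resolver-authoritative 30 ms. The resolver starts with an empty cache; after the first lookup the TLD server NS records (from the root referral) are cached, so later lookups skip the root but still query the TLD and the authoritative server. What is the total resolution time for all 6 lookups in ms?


Lookup 1 (cold cache): local + root + TLD + auth = 2 + 60 + 40 + 30 = 132 ms
Lookups 2..6 (TLD NS cached -> skip root; new domain -> still ask TLD and auth): local + TLD + auth = 2 + 40 + 30 = 72 ms each
Remaining 5 lookups: 5 * 72 = 360 ms
Total = 132 + 360 = 492 ms

492


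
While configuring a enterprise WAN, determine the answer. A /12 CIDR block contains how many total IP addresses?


Given: CIDR prefix /12
Host bits = 32 - 12 = 20
Total addresses = 2^20 = 1048576

1048576


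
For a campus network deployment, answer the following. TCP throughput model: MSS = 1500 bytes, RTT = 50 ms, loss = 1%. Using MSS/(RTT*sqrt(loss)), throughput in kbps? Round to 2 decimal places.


Given: MSS = 1500 bytes, RTT = 50 ms, loss = 1%
RTT in seconds = 50 / 1000 = 0.05
Loss rate = 1% = 0.01
sqrt(loss) = sqrt(0.01) = 0.1
Throughput (bytes/s) = 1500 / (0.05 * 0.1) = 300000.0000
Throughput (kbps) = 300000.0000 * 8 / 1000 = 2400.000000 -> 2400.00 kbps (2 dp)

2400.00


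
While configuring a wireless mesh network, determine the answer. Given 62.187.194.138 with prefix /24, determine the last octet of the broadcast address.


Given: IP = 62.187.194.138, prefix = /24
Host bits = 32 - 24 = 8
Network last octet = 138 AND mask = 0
Host part size = 2^8 - 1 = 255
Broadcast last octet = 0 OR 255 = 255

255


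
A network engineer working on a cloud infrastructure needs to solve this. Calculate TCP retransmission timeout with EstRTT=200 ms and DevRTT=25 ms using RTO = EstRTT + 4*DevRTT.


Given: EstRTT = 200 ms, DevRTT = 25 ms
Timeout = EstRTT + 4 * DevRTT
4 * DevRTT = 4 * 25 = 100
Timeout = 200 + 100 = 300 ms

300


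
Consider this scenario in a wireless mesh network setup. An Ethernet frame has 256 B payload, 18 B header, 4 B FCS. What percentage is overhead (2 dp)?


Given: payload = 256 B, header = 18 B, trailer = 4 B
Overhead bytes = header + trailer = 18 + 4 = 22
Total frame = payload + overhead = 256 + 22 = 278
Overhead % = 22 / 278 * 100 = 7.9137% -> 7.91% (2 dp)

7.91


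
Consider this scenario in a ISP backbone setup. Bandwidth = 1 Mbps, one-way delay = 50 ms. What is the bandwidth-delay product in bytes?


Given: bandwidth = 1 Mbps, delay = 50 ms
BDP in bits = 1 * 10^6 * 50 / 1000
BDP in bits = 50000
BDP in bytes = 50000 / 8 = 6250

6250


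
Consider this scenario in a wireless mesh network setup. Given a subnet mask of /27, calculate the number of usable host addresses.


Given: subnet mask /27
Host bits = 32 - 27 = 5
Total addresses = 2^5 = 32
Usable hosts = 32 - 2 (network + broadcast) = 30

30


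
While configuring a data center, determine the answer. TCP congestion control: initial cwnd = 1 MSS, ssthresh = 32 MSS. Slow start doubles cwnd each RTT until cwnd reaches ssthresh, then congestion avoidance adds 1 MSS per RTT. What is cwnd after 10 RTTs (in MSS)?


RTT 0: cwnd = 1 MSS (initial)
RTT 1: cwnd = 2 MSS (slow start, doubled)
RTT 2: cwnd = 4 MSS (slow start, doubled)
RTT 3: cwnd = 8 MSS (slow start, doubled)
RTT 4: cwnd = 16 MSS (slow start, doubled)
RTT 5: cwnd = 32 MSS (slow start, doubled)
RTT 6: cwnd = 33 MSS (congestion avoidance, +1)
RTT 7: cwnd = 34 MSS (congestion avoidance, +1)
RTT 8: cwnd = 35 MSS (congestion avoidance, +1)
RTT 9: cwnd = 36 MSS (congestion avoidance, +1)
RTT 10: cwnd = 37 MSS (congestion avoidance, +1)

37


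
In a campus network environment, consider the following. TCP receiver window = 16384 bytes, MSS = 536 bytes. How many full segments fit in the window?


Given: RWND = 16384 bytes, MSS = 536 bytes
Full segments = floor(RWND / MSS)
Full segments = floor(16384 / 536)
Full segments = floor(30.5672) = 30

30


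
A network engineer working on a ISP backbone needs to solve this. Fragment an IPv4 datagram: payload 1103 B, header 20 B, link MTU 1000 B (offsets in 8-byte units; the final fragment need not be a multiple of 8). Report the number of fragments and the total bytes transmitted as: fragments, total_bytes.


Max data per non-final fragment = floor((MTU - header)/8)*8 = floor((1000 - 20)/8)*8 = floor(980/8)*8 = 976 B
Final fragment needs no 8-byte alignment: it can carry up to MTU - header = 980 B
Non-final fragments needed = ceil((payload - 980) / 976) = ceil(123/976) = ceil(0.1260) = 1
Number of fragments = 1 + 1 = 2
Fragment sizes (data): 1 * 976 B + 127 B (last, 127 <= 980 OK)
Total bytes sent = payload + n_frags * header = 1103 + 2*20 = 1103 + 40 = 1143 B

2, 1143


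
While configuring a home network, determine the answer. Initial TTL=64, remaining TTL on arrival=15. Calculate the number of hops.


Given: initial TTL = 64, received TTL = 15
Hops = initial TTL - received TTL
Hops = 64 - 15 = 49

49


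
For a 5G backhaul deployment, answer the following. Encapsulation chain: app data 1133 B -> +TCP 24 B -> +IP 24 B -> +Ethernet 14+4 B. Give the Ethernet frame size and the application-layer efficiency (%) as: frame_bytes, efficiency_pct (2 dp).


TCP segment = 1133 + 24 = 1157 B
IP packet = 1157 + 24 = 1181 B
Ethernet frame = 1181 + 14 + 4 = 1199 B
Efficiency = app / frame = 1133 / 1199 = 0.944954 = 94.4954% -> 94.50% (2 dp)

1199, 94.50


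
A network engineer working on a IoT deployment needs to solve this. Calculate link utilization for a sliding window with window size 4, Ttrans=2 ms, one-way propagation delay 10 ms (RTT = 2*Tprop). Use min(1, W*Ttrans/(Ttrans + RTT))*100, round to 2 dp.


Given: W = 4, Ttrans = 2 ms, RTT = 20 ms (= 2 * Tprop, Tprop = 10 ms)
Cycle time = Ttrans + RTT = 2 + 20 = 22 ms (first packet sent until its ACK returns)
W * Ttrans = 4 * 2 = 8 ms of sending per cycle
W * Ttrans / (Ttrans + RTT) = 8 / 22 = 0.363636
U = min(1, 0.363636) = 0.363636
U% = 36.36%

36.36


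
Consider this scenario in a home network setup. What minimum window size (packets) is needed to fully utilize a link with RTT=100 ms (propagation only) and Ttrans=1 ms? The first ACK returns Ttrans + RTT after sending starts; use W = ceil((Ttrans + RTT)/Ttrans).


Given: Ttrans = 1 ms, RTT = 100 ms (= 2 * Tprop, Tprop = 50 ms)
Time until first ACK returns = Ttrans + RTT = 1 + 100 = 101 ms
Need W * Ttrans >= Ttrans + RTT  ->  W >= (Ttrans + RTT) / Ttrans
(Ttrans + RTT) / Ttrans = 101 / 1 = 101
W_min = ceil(101) = 101

101


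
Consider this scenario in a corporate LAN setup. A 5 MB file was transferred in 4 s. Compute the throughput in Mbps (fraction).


Given: file = 5 MB, time = 4 s
File in Mb = 5 * 8 = 40 Mb
Throughput = 40 / 4 Mbps
Throughput = 10 Mbps

10


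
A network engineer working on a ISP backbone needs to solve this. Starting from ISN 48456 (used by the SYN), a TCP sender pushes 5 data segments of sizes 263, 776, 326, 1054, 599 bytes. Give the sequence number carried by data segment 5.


The SYN occupies sequence number ISN = 48456, so the first data byte is ISN + 1 = 48457.
SEQ of data segment i = (ISN + 1) + sum of payload sizes of segments 1..i-1.
Segment 1: SEQ = 48457, payload = 263 bytes
Segment 2: SEQ = 48720, payload = 776 bytes
Segment 3: SEQ = 49496, payload = 326 bytes
Segment 4: SEQ = 49822, payload = 1054 bytes
Segment 5: SEQ = 50876, payload = 599 bytes
SEQ of segment 5 = 48457 + 263 + 776 + 326 + 1054 = 50876

50876


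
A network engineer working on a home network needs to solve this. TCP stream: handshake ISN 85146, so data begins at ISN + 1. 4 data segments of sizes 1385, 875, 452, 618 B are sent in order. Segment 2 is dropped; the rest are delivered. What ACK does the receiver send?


SYN uses sequence number 85146; first data byte = ISN + 1 = 85147.
Segment 1: SEQ = 85147, len = 1385 B, covers [85147, 86531]
Segment 2: SEQ = 86532, len = 875 B, covers [86532, 87406] [LOST]
Segment 3: SEQ = 87407, len = 452 B, covers [87407, 87858]
Segment 4: SEQ = 87859, len = 618 B, covers [87859, 88476]
In-order data received: bytes [85147, 86531] (segments 1..1).
Segment 2 missing -> gap begins at byte 86532; later segments buffered out of order.
Cumulative ACK = next expected in-order byte = 85147 + 1385 = 86532

86532


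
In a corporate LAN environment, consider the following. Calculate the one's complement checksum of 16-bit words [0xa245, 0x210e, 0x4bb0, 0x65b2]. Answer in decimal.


Given words: [0xa245, 0x210e, 0x4bb0, 0x65b2]
Step 1: Sum all words
Raw sum = 41541 + 8462 + 19376 + 26034 = 95413
Step 2: Fold carry: (29877 + 1) = 29878
One's complement = ~29878 & 0xFFFF = 35657

35657


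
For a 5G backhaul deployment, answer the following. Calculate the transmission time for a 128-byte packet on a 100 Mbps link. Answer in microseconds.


Given: packet = 128 bytes, bandwidth = 100 Mbps
Packet in bits = 128 * 8 = 1024 bits
Bandwidth = 100 * 10^6 = 100000000 bps
Time = 1024 / 100000000 seconds
Time in us = 1024 * 10^6 / 100000000 = 10.24

10.24


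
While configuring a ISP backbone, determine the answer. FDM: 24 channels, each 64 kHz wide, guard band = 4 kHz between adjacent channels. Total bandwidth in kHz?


Given: 24 channels, 64 kHz each, guard = 4 kHz
Channel bandwidth = 24 * 64 = 1536 kHz
Guard bands = 23 gaps * 4 kHz = 92 kHz
Total = 1536 + 92 = 1628 kHz

1628


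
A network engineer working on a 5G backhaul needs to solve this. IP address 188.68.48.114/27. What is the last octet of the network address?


Given: IP = 188.68.48.114, prefix = /27
Subnet mask = 255.255.255.224
Last octet of IP: 114
Last octet of mask: 224
Network last octet = 114 AND 224 = 96

96


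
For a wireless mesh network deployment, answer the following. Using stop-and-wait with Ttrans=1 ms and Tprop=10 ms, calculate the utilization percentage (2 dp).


Given: Ttrans = 1 ms, Tprop = 10 ms
RTT = 2 * Tprop = 2 * 10 = 20 ms
U = Ttrans / (Ttrans + RTT)
U = 1 / (1 + 20)
U = 1 / 21 = 0.047619
U% = 4.76%

4.76


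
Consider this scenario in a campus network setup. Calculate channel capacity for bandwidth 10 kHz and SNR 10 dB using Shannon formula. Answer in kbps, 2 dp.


Given: B = 10 kHz, SNR = 10 dB
SNR linear = 10^(10/10) = 10
1 + SNR = 11
log2(11) = 3.4594316186
C = 10 * 1000 * 3.4594316186 = 34594.3162 bps
C = 34.594316 kbps -> 34.59 kbps (2 dp)

34.59


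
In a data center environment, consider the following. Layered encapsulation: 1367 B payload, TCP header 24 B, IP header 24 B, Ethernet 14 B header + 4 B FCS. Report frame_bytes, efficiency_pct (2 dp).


TCP segment = 1367 + 24 = 1391 B
IP packet = 1391 + 24 = 1415 B
Ethernet frame = 1415 + 14 + 4 = 1433 B
Efficiency = app / frame = 1367 / 1433 = 0.953943 = 95.3943% -> 95.39% (2 dp)

1433, 95.39


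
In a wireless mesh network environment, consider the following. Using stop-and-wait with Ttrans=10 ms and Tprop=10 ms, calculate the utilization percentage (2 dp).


Given: Ttrans = 10 ms, Tprop = 10 ms
RTT = 2 * Tprop = 2 * 10 = 20 ms
U = Ttrans / (Ttrans + RTT)
U = 10 / (10 + 20)
U = 10 / 30 = 0.333333
U% = 33.33%

33.33


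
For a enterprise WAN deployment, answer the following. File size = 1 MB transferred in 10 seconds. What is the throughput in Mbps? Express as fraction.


Given: file = 1 MB, time = 10 s
File in Mb = 1 * 8 = 8 Mb
Throughput = 8 / 10 Mbps
Throughput = 4/5 Mbps

4/5


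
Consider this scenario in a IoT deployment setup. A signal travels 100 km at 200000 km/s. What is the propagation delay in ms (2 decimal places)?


Given: distance = 100 km, speed = 200000 km/s
Delay = distance / speed = 100 / 200000 seconds
Delay in ms = 100 * 1000 / 200000
Delay = 0.5000 ms
Rounded to 2 dp = 0.50 ms

0.50


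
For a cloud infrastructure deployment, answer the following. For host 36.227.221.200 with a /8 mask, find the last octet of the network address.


Given: IP = 36.227.221.200, prefix = /8
Subnet mask = 255.0.0.0
Last octet of IP: 200
Last octet of mask: 0
Network last octet = 200 AND 0 = 0

0


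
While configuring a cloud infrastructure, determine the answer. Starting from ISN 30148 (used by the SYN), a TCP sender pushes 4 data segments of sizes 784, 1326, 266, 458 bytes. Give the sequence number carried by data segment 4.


The SYN occupies sequence number ISN = 30148, so the first data byte is ISN + 1 = 30149.
SEQ of data segment i = (ISN + 1) + sum of payload sizes of segments 1..i-1.
Segment 1: SEQ = 30149, payload = 784 bytes
Segment 2: SEQ = 30933, payload = 1326 bytes
Segment 3: SEQ = 32259, payload = 266 bytes
Segment 4: SEQ = 32525, payload = 458 bytes
SEQ of segment 4 = 30149 + 784 + 1326 + 266 = 32525

32525


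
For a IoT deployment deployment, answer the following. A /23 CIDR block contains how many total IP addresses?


Given: CIDR prefix /23
Host bits = 32 - 23 = 9
Total addresses = 2^9 = 512

512


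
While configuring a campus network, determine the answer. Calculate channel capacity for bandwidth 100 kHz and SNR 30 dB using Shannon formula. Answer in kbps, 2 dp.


Given: B = 100 kHz, SNR = 30 dB
SNR linear = 10^(30/10) = 1000
1 + SNR = 1001
log2(1001) = 9.9672262588
C = 100 * 1000 * 9.9672262588 = 996722.6259 bps
C = 996.722626 kbps -> 996.72 kbps (2 dp)

996.72


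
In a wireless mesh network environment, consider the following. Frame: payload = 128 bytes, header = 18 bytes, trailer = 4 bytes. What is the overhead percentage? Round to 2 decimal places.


Given: payload = 128 B, header = 18 B, trailer = 4 B
Overhead bytes = header + trailer = 18 + 4 = 22
Total frame = payload + overhead = 128 + 22 = 150
Overhead % = 22 / 150 * 100 = 14.6667% -> 14.67% (2 dp)

14.67


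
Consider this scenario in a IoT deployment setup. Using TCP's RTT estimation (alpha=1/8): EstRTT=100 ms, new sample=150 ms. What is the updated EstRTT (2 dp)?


Given: EstRTT = 100 ms, SampleRTT = 150 ms, alpha = 1/8
New EstRTT = (1 - alpha) * EstRTT + alpha * SampleRTT
(7/8) * 100 = 87.5
(1/8) * 150 = 18.75
New EstRTT = 87.5 + 18.75 = 106.25 ms -> 106.25 ms (2 dp)

106.25


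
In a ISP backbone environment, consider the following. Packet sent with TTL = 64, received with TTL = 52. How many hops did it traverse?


Given: initial TTL = 64, received TTL = 52
Hops = initial TTL - received TTL
Hops = 64 - 52 = 12

12


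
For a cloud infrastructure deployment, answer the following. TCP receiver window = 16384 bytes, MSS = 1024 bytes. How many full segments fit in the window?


Given: RWND = 16384 bytes, MSS = 1024 bytes
Full segments = floor(RWND / MSS)
Full segments = floor(16384 / 1024)
Full segments = floor(16.0) = 16

16


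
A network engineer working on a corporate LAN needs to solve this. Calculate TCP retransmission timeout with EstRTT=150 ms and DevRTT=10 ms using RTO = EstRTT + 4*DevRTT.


Given: EstRTT = 150 ms, DevRTT = 10 ms
Timeout = EstRTT + 4 * DevRTT
4 * DevRTT = 4 * 10 = 40
Timeout = 150 + 40 = 190 ms

190


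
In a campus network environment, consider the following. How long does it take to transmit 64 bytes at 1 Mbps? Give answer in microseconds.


Given: packet = 64 bytes, bandwidth = 1 Mbps
Packet in bits = 64 * 8 = 512 bits
Bandwidth = 1 * 10^6 = 1000000 bps
Time = 512 / 1000000 seconds
Time in us = 512 * 10^6 / 1000000 = 512

512


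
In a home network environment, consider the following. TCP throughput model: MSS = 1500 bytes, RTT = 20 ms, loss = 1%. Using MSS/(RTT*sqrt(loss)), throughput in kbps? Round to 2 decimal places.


Given: MSS = 1500 bytes, RTT = 20 ms, loss = 1%
RTT in seconds = 20 / 1000 = 0.02
Loss rate = 1% = 0.01
sqrt(loss) = sqrt(0.01) = 0.1
Throughput (bytes/s) = 1500 / (0.02 * 0.1) = 750000.0000
Throughput (kbps) = 750000.0000 * 8 / 1000 = 6000.000000 -> 6000.00 kbps (2 dp)

6000.00


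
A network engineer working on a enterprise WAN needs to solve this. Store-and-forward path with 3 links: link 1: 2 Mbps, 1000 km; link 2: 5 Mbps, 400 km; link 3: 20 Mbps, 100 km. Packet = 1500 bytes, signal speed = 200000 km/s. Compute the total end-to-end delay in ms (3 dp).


Packet = 1500 bytes = 12000 bits. Store-and-forward: sum (t_trans + t_prop) per link.
Link 1: t_trans = 12000/(2*10^6) s = 6.0000 ms; t_prop = 1000/200000 s = 5.0000 ms; subtotal = 11.0000 ms
Link 2: t_trans = 12000/(5*10^6) s = 2.4000 ms; t_prop = 400/200000 s = 2.0000 ms; subtotal = 4.4000 ms
Link 3: t_trans = 12000/(20*10^6) s = 0.6000 ms; t_prop = 100/200000 s = 0.5000 ms; subtotal = 1.1000 ms
End-to-end = 11.0000 + 4.4000 + 1.1000 = 16.5000 ms -> 16.500 ms (3 dp)

16.500


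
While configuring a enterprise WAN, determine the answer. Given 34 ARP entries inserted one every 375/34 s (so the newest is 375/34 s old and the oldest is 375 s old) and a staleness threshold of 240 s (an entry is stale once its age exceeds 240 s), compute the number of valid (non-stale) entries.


Ages are k * 375/34 s for k = 1..34 (spacing = 11.0294 s).
Entry k is valid iff k * 375/34 <= 240 iff k <= 34 * 240 / 375 = 21.7600
n_valid = floor(21.7600) = 21
(n_stale = 34 - 21 = 13)

21


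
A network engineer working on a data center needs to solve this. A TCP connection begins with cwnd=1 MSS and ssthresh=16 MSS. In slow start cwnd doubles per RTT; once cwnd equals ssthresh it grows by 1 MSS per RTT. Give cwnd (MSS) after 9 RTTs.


RTT 0: cwnd = 1 MSS (initial)
RTT 1: cwnd = 2 MSS (slow start, doubled)
RTT 2: cwnd = 4 MSS (slow start, doubled)
RTT 3: cwnd = 8 MSS (slow start, doubled)
RTT 4: cwnd = 16 MSS (slow start, doubled)
RTT 5: cwnd = 17 MSS (congestion avoidance, +1)
RTT 6: cwnd = 18 MSS (congestion avoidance, +1)
RTT 7: cwnd = 19 MSS (congestion avoidance, +1)
RTT 8: cwnd = 20 MSS (congestion avoidance, +1)
RTT 9: cwnd = 21 MSS (congestion avoidance, +1)

21


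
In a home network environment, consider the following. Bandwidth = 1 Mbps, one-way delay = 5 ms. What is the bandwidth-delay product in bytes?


Given: bandwidth = 1 Mbps, delay = 5 ms
BDP in bits = 1 * 10^6 * 5 / 1000
BDP in bits = 5000
BDP in bytes = 5000 / 8 = 625

625


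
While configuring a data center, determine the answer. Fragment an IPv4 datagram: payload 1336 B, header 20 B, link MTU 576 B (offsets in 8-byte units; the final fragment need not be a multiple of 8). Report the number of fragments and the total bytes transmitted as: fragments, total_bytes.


Max data per non-final fragment = floor((MTU - header)/8)*8 = floor((576 - 20)/8)*8 = floor(556/8)*8 = 552 B
Final fragment needs no 8-byte alignment: it can carry up to MTU - header = 556 B
Non-final fragments needed = ceil((payload - 556) / 552) = ceil(780/552) = ceil(1.4130) = 2
Number of fragments = 2 + 1 = 3
Fragment sizes (data): 2 * 552 B + 232 B (last, 232 <= 556 OK)
Total bytes sent = payload + n_frags * header = 1336 + 3*20 = 1336 + 60 = 1396 B

3, 1396


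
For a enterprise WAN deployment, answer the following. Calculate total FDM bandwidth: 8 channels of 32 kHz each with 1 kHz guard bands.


Given: 8 channels, 32 kHz each, guard = 1 kHz
Channel bandwidth = 8 * 32 = 256 kHz
Guard bands = 7 gaps * 1 kHz = 7 kHz
Total = 256 + 7 = 263 kHz

263


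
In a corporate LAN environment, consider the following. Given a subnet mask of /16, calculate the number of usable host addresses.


Given: subnet mask /16
Host bits = 32 - 16 = 16
Total addresses = 2^16 = 65536
Usable hosts = 65536 - 2 (network + broadcast) = 65534

65534


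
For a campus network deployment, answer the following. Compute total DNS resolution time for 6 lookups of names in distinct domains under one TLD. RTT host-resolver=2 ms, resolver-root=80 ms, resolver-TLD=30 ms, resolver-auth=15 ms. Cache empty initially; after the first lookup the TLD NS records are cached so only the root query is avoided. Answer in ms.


Lookup 1 (cold cache): local + root + TLD + auth = 2 + 80 + 30 + 15 = 127 ms
Lookups 2..6 (TLD NS cached -> skip root; new domain -> still ask TLD and auth): local + TLD + auth = 2 + 30 + 15 = 47 ms each
Remaining 5 lookups: 5 * 47 = 235 ms
Total = 127 + 235 = 362 ms

362
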